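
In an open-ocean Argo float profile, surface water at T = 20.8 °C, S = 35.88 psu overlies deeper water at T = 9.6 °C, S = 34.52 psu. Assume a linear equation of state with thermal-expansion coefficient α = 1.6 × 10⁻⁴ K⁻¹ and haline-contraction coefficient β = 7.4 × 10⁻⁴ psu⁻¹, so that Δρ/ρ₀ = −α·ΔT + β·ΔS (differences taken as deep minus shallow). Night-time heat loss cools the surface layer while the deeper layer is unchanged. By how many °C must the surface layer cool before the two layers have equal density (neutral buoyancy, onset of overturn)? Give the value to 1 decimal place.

Neutral buoyancy requires Δρ = 0, i.e. −α(T_deep − T_surf′) + β(S_deep − S_surf) = 0.
T_surf′ = T_deep − (β/α)·ΔS = 9.6 − (7.4 × 10⁻⁴/1.6 × 10⁻⁴)·(-1.36) = 15.890 °C.
Cooling required: 20.8 − (15.890) = 4.910 °C.

4.9 °C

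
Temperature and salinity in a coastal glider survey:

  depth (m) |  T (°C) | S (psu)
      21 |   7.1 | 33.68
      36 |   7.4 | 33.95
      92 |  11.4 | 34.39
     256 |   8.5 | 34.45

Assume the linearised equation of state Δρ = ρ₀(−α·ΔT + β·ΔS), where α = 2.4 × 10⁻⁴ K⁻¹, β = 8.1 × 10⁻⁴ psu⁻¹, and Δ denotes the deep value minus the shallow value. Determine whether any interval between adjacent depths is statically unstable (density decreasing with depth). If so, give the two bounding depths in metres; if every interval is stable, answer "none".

Evaluate Δρ/ρ₀ = −αΔT + βΔS across each adjacent pair:
  21–36 m: −αΔT+βΔS = −(2.4 × 10⁻⁴)(+0.3)+(8.1 × 10⁻⁴)(+0.27) = 1.5 × 10⁻⁴ → stable
  36–92 m: −αΔT+βΔS = −(2.4 × 10⁻⁴)(+4.0)+(8.1 × 10⁻⁴)(+0.44) = -6.0 × 10⁻⁴ → UNSTABLE
  92–256 m: −αΔT+βΔS = −(2.4 × 10⁻⁴)(-2.9)+(8.1 × 10⁻⁴)(+0.06) = 7.4 × 10⁻⁴ → stable
The 36–92 m interval has Δρ < 0: lighter water underlies denser water.

36–92 m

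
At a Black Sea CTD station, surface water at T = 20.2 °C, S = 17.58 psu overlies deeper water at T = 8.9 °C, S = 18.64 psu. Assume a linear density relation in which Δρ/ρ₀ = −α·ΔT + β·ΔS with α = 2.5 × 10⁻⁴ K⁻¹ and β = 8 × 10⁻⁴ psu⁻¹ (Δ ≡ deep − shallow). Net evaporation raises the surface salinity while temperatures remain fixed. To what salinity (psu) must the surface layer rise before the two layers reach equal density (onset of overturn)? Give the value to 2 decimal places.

Neutral buoyancy requires −α(T_deep − T_surf) + β(S_deep − S_surf′) = 0.
S_surf′ = S_deep − (α/β)·ΔT = 18.64 − (2.5 × 10⁻⁴/8 × 10⁻⁴)·(-11.3) = 22.1713 psu.
Increase required: 22.1713 − 17.58 = 4.5913 psu.

22.17 psu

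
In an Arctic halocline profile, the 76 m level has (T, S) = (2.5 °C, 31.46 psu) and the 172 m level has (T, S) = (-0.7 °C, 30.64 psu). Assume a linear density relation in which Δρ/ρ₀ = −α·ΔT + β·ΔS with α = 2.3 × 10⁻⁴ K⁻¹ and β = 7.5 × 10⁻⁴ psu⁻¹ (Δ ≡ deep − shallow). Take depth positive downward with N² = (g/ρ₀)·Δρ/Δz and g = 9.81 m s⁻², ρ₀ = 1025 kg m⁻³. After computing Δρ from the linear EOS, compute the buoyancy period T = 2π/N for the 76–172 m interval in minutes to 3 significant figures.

ΔT = -3.2 K, ΔS = -0.82 psu (deep − shallow).
Δρ/ρ₀ = −αΔT + βΔS = 7.36 × 10⁻⁴ − 6.15 × 10⁻⁴ = 1.21 × 10⁻⁴, so Δρ ≈ 0.1240 kg m⁻³.
N² = (g/ρ₀)·Δρ/Δz = g·(Δρ/ρ₀)/Δz = 9.81 × 1.21 × 10⁻⁴ / 96 = 1.2365 × 10⁻⁵ s⁻².
N = √(1.2365 × 10⁻⁵) = 3.5164 × 10⁻³ rad s⁻¹ → T = 2π/N = 1.7868 × 10³ s = 29.780 min ≈ 29.8 min.

29.8 min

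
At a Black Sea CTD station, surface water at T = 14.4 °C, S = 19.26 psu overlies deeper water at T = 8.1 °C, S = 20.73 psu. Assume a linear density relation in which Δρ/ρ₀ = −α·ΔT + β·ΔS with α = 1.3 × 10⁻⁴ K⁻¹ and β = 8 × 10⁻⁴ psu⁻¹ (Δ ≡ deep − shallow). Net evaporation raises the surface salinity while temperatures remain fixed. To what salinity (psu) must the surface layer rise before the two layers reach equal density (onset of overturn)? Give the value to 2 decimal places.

Neutral buoyancy requires −α(T_deep − T_surf) + β(S_deep − S_surf′) = 0.
S_surf′ = S_deep − (α/β)·ΔT = 20.73 − (1.3 × 10⁻⁴/8 × 10⁻⁴)·(-6.3) = 21.7538 psu.
Increase required: 21.7538 − 19.26 = 2.4938 psu.

21.75 psu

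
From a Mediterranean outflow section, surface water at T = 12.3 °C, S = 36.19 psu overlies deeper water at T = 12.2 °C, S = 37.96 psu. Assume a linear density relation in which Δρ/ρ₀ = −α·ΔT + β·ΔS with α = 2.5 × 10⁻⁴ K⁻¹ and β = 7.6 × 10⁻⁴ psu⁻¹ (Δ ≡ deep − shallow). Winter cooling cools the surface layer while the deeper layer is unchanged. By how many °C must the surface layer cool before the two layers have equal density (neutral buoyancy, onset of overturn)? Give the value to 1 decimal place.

5.5 °C

Neutral buoyancy requires Δρ = 0, i.e. −α(T_deep − T_surf′) + β(S_deep − S_surf) = 0.
T_surf′ = T_deep − (β/α)·ΔS = 12.2 − (7.6 × 10⁻⁴/2.5 × 10⁻⁴)·(+1.77) = 6.819 °C.
Cooling required: 12.3 − (6.819) = 5.481 °C.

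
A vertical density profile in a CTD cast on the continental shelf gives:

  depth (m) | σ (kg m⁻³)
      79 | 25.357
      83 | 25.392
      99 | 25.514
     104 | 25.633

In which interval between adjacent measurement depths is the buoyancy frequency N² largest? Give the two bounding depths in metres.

Compute the density gradient over each adjacent pair:
  79–83 m: Δρ/Δz = 0.035/4 = 8.8 × 10⁻³ kg m⁻⁴
  83–99 m: Δρ/Δz = 0.122/16 = 7.6 × 10⁻³ kg m⁻⁴
  99–104 m: Δρ/Δz = 0.119/5 = 0.024 kg m⁻⁴
The largest gradient is in the 99–104 m interval — the pycnocline.

99–104 m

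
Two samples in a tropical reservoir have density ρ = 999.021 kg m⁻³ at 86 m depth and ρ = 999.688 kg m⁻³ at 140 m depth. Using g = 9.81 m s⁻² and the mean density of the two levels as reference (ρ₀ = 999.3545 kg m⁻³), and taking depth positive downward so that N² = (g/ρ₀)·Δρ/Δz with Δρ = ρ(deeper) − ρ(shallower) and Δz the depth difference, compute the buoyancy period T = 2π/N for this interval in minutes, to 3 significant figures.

9.51 min

Δρ = 999.688 − 999.021 = 0.667 kg m⁻³ over Δz = 140 − 86 = 54 m.
N² = (9.81/999.3545) × (0.667/54) = 1.2125 × 10⁻⁴ s⁻².
N = √(1.2125 × 10⁻⁴) = 0.011011 rad s⁻¹, so T = 2π/N = 570.63 s = 9.5105 min ≈ 9.51 min.
N² > 0, so the interval is statically stable.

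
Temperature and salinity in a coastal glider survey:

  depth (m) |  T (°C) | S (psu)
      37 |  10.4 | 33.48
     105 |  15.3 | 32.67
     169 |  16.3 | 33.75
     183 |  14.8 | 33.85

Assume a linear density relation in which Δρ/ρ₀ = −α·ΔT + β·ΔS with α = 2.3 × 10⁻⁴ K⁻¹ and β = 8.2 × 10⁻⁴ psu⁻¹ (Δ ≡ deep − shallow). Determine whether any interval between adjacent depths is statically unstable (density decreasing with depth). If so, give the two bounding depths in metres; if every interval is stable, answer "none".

Evaluate Δρ/ρ₀ = −αΔT + βΔS across each adjacent pair:
  37–105 m: −αΔT+βΔS = −(2.3 × 10⁻⁴)(+4.9)+(8.2 × 10⁻⁴)(-0.81) = -1.8 × 10⁻³ → UNSTABLE
  105–169 m: −αΔT+βΔS = −(2.3 × 10⁻⁴)(+1.0)+(8.2 × 10⁻⁴)(+1.08) = 6.6 × 10⁻⁴ → stable
  169–183 m: −αΔT+βΔS = −(2.3 × 10⁻⁴)(-1.5)+(8.2 × 10⁻⁴)(+0.10) = 4.3 × 10⁻⁴ → stable
The 37–105 m interval has Δρ < 0: lighter water underlies denser water.

37–105 m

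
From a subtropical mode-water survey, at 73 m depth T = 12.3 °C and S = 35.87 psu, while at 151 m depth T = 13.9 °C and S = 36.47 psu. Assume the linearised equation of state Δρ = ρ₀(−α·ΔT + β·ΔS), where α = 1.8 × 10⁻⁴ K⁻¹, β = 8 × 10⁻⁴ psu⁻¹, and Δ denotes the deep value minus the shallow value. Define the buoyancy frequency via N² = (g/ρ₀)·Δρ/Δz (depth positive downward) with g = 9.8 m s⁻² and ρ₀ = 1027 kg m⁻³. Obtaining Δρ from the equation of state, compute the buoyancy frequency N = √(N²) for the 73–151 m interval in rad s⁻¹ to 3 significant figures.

4.91 × 10⁻³ rad s⁻¹

ΔT = +1.6 K, ΔS = +0.60 psu (deep − shallow).
Δρ/ρ₀ = −αΔT + βΔS = -2.88 × 10⁻⁴ + 4.80 × 10⁻⁴ = 1.92 × 10⁻⁴, so Δρ ≈ 0.1972 kg m⁻³.
N² = (g/ρ₀)·Δρ/Δz = g·(Δρ/ρ₀)/Δz = 9.8 × 1.92 × 10⁻⁴ / 78 = 2.4123 × 10⁻⁵ s⁻².
N = √(2.4123 × 10⁻⁵) = 4.9115 × 10⁻³ rad s⁻¹ ≈ 4.91 × 10⁻³ rad s⁻¹.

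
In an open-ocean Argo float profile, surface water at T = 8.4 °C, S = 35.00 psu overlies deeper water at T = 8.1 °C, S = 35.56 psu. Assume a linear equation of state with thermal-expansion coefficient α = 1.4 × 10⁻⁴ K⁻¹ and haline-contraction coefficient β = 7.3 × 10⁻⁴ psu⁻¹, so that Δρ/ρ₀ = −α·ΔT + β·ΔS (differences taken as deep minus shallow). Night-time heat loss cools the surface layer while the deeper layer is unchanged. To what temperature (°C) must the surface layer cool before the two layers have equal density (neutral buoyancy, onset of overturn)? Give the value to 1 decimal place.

Neutral buoyancy requires Δρ = 0, i.e. −α(T_deep − T_surf′) + β(S_deep − S_surf) = 0.
T_surf′ = T_deep − (β/α)·ΔS = 8.1 − (7.3 × 10⁻⁴/1.4 × 10⁻⁴)·(+0.56) = 5.180 °C.
Cooling required: 8.4 − (5.180) = 3.220 °C.

5.2 °C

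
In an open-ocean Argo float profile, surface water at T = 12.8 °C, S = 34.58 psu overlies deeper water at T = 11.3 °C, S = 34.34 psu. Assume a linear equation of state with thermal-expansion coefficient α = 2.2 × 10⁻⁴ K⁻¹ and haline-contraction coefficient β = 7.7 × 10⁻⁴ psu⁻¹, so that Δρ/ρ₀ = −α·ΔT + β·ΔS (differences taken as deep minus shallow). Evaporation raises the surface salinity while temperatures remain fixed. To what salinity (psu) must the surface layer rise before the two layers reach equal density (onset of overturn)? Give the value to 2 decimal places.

Neutral buoyancy requires −α(T_deep − T_surf) + β(S_deep − S_surf′) = 0.
S_surf′ = S_deep − (α/β)·ΔT = 34.34 − (2.2 × 10⁻⁴/7.7 × 10⁻⁴)·(-1.5) = 34.7686 psu.
Increase required: 34.7686 − 34.58 = 0.1886 psu.

34.77 psu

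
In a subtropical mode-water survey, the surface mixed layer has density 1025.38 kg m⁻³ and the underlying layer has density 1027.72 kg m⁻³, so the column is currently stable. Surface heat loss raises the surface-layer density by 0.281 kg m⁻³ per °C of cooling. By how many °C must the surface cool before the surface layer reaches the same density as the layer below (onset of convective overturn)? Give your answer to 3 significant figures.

Density deficit of the surface layer: 1027.72 − 1025.38 = 2.34 kg m⁻³.
Required change = 2.34 / 0.281 = 8.33 °C.

8.33 °C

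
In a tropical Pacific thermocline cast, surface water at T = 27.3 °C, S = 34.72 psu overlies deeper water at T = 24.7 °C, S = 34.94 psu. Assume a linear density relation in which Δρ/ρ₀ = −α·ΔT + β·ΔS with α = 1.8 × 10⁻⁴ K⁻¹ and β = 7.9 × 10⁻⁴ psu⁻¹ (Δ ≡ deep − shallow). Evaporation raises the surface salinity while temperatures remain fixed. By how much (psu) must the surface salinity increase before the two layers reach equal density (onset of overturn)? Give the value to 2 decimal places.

Neutral buoyancy requires −α(T_deep − T_surf) + β(S_deep − S_surf′) = 0.
S_surf′ = S_deep − (α/β)·ΔT = 34.94 − (1.8 × 10⁻⁴/7.9 × 10⁻⁴)·(-2.6) = 35.5324 psu.
Increase required: 35.5324 − 34.72 = 0.8124 psu.

0.81 psu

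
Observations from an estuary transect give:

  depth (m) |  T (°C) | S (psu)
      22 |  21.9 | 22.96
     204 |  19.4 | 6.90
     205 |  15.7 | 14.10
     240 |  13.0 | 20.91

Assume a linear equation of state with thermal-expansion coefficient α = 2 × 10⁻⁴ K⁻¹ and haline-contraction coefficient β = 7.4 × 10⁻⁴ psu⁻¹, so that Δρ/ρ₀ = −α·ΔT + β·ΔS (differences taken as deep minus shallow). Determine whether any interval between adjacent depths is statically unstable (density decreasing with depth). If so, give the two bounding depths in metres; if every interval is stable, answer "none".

22–204 m

Evaluate Δρ/ρ₀ = −αΔT + βΔS across each adjacent pair:
  22–204 m: −αΔT+βΔS = −(2 × 10⁻⁴)(-2.5)+(7.4 × 10⁻⁴)(-16.06) = -0.011 → UNSTABLE
  204–205 m: −αΔT+βΔS = −(2 × 10⁻⁴)(-3.7)+(7.4 × 10⁻⁴)(+7.20) = 6.1 × 10⁻³ → stable
  205–240 m: −αΔT+βΔS = −(2 × 10⁻⁴)(-2.7)+(7.4 × 10⁻⁴)(+6.81) = 5.6 × 10⁻³ → stable
The 22–204 m interval has Δρ < 0: lighter water underlies denser water.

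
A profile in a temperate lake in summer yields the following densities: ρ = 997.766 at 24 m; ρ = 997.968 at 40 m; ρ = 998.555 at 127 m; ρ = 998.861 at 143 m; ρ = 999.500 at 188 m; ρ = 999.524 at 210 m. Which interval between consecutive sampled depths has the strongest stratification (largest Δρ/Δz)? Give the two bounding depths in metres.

Compute the density gradient over each adjacent pair:
  24–40 m: Δρ/Δz = 0.202/16 = 0.013 kg m⁻⁴
  40–127 m: Δρ/Δz = 0.587/87 = 6.7 × 10⁻³ kg m⁻⁴
  127–143 m: Δρ/Δz = 0.306/16 = 0.019 kg m⁻⁴
  143–188 m: Δρ/Δz = 0.639/45 = 0.014 kg m⁻⁴
  188–210 m: Δρ/Δz = 0.024/22 = 1.1 × 10⁻³ kg m⁻⁴
The largest gradient is in the 127–143 m interval — the pycnocline.

127–143 m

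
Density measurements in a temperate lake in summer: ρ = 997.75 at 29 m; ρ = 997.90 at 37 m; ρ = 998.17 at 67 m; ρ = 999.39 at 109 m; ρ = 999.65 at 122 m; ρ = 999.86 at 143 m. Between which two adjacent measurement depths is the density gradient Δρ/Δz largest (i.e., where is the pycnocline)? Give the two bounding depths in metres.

67–109 m

Compute the density gradient over each adjacent pair:
  29–37 m: Δρ/Δz = 0.15/8 = 0.019 kg m⁻⁴
  37–67 m: Δρ/Δz = 0.27/30 = 9.0 × 10⁻³ kg m⁻⁴
  67–109 m: Δρ/Δz = 1.22/42 = 0.029 kg m⁻⁴
  109–122 m: Δρ/Δz = 0.26/13 = 0.020 kg m⁻⁴
  122–143 m: Δρ/Δz = 0.21/21 = 0.010 kg m⁻⁴
The largest gradient is in the 67–109 m interval — the pycnocline.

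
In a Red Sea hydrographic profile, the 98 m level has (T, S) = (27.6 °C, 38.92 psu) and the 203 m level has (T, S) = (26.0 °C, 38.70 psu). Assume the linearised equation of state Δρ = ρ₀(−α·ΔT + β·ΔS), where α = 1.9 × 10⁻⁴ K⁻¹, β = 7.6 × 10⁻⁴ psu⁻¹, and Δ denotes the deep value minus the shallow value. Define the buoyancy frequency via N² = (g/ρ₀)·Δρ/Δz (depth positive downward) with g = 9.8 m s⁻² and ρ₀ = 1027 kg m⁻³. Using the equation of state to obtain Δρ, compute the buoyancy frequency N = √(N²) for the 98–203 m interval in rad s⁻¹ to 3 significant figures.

3.57 × 10⁻³ rad s⁻¹

ΔT = -1.6 K, ΔS = -0.22 psu (deep − shallow).
Δρ/ρ₀ = −αΔT + βΔS = 3.04 × 10⁻⁴ − 1.672 × 10⁻⁴ = 1.368 × 10⁻⁴, so Δρ ≈ 0.1405 kg m⁻³.
N² = (g/ρ₀)·Δρ/Δz = g·(Δρ/ρ₀)/Δz = 9.8 × 1.368 × 10⁻⁴ / 105 = 1.2768 × 10⁻⁵ s⁻².
N = √(1.2768 × 10⁻⁵) = 3.5732 × 10⁻³ rad s⁻¹ ≈ 3.57 × 10⁻³ rad s⁻¹.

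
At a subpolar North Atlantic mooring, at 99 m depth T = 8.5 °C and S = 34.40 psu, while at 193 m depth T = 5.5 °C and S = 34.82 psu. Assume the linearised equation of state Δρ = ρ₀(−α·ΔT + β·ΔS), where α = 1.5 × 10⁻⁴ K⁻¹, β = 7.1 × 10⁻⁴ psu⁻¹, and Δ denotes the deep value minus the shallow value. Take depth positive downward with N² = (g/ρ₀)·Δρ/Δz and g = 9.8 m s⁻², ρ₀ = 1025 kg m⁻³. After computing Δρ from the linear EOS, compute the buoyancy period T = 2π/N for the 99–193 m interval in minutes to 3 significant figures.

11.9 min

ΔT = -3.0 K, ΔS = +0.42 psu (deep − shallow).
Δρ/ρ₀ = −αΔT + βΔS = 4.50 × 10⁻⁴ + 2.982 × 10⁻⁴ = 7.482 × 10⁻⁴, so Δρ ≈ 0.7669 kg m⁻³.
N² = (g/ρ₀)·Δρ/Δz = g·(Δρ/ρ₀)/Δz = 9.8 × 7.482 × 10⁻⁴ / 94 = 7.8004 × 10⁻⁵ s⁻².
N = √(7.8004 × 10⁻⁵) = 8.8320 × 10⁻³ rad s⁻¹ → T = 2π/N = 711.41 s = 11.857 min ≈ 11.9 min.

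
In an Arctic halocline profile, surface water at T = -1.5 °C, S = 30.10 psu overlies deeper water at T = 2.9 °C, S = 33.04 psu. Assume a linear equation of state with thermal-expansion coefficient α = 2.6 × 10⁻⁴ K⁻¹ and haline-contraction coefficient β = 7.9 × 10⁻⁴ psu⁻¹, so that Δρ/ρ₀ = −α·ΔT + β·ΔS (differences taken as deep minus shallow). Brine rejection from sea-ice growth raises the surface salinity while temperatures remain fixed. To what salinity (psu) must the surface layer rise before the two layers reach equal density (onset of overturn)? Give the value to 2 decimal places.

31.59 psu

Neutral buoyancy requires −α(T_deep − T_surf) + β(S_deep − S_surf′) = 0.
S_surf′ = S_deep − (α/β)·ΔT = 33.04 − (2.6 × 10⁻⁴/7.9 × 10⁻⁴)·(+4.4) = 31.5919 psu.
Increase required: 31.5919 − 30.10 = 1.4919 psu.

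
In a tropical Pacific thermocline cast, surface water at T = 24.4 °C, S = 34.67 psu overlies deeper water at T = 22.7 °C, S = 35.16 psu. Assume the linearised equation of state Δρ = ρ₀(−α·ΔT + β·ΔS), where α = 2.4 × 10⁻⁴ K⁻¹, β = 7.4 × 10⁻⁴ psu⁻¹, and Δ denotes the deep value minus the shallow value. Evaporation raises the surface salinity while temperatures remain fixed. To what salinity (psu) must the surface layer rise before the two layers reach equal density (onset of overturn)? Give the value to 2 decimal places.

Neutral buoyancy requires −α(T_deep − T_surf) + β(S_deep − S_surf′) = 0.
S_surf′ = S_deep − (α/β)·ΔT = 35.16 − (2.4 × 10⁻⁴/7.4 × 10⁻⁴)·(-1.7) = 35.7114 psu.
Increase required: 35.7114 − 34.67 = 1.0414 psu.

35.71 psu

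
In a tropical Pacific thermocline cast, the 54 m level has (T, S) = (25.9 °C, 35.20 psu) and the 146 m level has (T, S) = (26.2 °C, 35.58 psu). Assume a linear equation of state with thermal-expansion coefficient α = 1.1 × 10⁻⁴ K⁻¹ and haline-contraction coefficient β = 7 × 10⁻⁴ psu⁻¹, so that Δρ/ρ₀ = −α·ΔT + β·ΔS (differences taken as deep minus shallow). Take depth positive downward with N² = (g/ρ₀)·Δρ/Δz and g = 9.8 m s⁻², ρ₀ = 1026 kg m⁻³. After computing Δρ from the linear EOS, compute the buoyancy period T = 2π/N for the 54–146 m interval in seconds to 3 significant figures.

1.26 × 10³ s

ΔT = +0.3 K, ΔS = +0.38 psu (deep − shallow).
Δρ/ρ₀ = −αΔT + βΔS = -3.30 × 10⁻⁵ + 2.66 × 10⁻⁴ = 2.33 × 10⁻⁴, so Δρ ≈ 0.2391 kg m⁻³.
N² = (g/ρ₀)·Δρ/Δz = g·(Δρ/ρ₀)/Δz = 9.8 × 2.33 × 10⁻⁴ / 92 = 2.4820 × 10⁻⁵ s⁻².
N = √(2.4820 × 10⁻⁵) = 4.9820 × 10⁻³ rad s⁻¹ → T = 2π/N = 1.2612 × 10³ s ≈ 1.26 × 10³ s.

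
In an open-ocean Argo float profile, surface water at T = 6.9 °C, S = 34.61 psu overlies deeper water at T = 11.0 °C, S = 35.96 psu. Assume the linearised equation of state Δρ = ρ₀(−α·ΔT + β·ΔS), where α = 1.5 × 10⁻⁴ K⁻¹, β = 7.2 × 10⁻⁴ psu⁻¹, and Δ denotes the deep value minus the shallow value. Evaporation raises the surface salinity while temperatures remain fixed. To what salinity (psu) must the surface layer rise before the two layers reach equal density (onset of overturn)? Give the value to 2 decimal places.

35.11 psu

Neutral buoyancy requires −α(T_deep − T_surf) + β(S_deep − S_surf′) = 0.
S_surf′ = S_deep − (α/β)·ΔT = 35.96 − (1.5 × 10⁻⁴/7.2 × 10⁻⁴)·(+4.1) = 35.1058 psu.
Increase required: 35.1058 − 34.61 = 0.4958 psu.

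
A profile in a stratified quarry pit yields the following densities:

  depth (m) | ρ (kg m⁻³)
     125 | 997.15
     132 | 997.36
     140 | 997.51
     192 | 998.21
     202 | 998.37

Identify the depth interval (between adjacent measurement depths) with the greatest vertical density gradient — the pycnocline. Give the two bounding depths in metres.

125–132 m

Compute the density gradient over each adjacent pair:
  125–132 m: Δρ/Δz = 0.21/7 = 0.030 kg m⁻⁴
  132–140 m: Δρ/Δz = 0.15/8 = 0.019 kg m⁻⁴
  140–192 m: Δρ/Δz = 0.70/52 = 0.013 kg m⁻⁴
  192–202 m: Δρ/Δz = 0.16/10 = 0.016 kg m⁻⁴
The largest gradient is in the 125–132 m interval — the pycnocline.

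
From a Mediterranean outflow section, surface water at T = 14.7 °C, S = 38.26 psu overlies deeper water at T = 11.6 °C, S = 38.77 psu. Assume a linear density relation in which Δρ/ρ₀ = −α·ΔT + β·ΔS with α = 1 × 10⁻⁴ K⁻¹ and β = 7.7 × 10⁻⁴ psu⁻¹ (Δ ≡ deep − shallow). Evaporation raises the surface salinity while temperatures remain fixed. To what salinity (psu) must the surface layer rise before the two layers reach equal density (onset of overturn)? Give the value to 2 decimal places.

39.17 psu

Neutral buoyancy requires −α(T_deep − T_surf) + β(S_deep − S_surf′) = 0.
S_surf′ = S_deep − (α/β)·ΔT = 38.77 − (1 × 10⁻⁴/7.7 × 10⁻⁴)·(-3.1) = 39.1726 psu.
Increase required: 39.1726 − 38.26 = 0.9126 psu.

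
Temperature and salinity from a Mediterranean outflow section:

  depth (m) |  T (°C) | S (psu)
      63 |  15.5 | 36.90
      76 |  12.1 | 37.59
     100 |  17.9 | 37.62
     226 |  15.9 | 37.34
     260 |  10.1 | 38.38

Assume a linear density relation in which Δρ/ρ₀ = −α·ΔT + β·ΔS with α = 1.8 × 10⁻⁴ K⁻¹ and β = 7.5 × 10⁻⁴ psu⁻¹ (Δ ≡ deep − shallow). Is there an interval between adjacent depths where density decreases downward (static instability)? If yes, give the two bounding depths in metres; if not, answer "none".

Evaluate Δρ/ρ₀ = −αΔT + βΔS across each adjacent pair:
  63–76 m: −αΔT+βΔS = −(1.8 × 10⁻⁴)(-3.4)+(7.5 × 10⁻⁴)(+0.69) = 1.1 × 10⁻³ → stable
  76–100 m: −αΔT+βΔS = −(1.8 × 10⁻⁴)(+5.8)+(7.5 × 10⁻⁴)(+0.03) = -1.0 × 10⁻³ → UNSTABLE
  100–226 m: −αΔT+βΔS = −(1.8 × 10⁻⁴)(-2.0)+(7.5 × 10⁻⁴)(-0.28) = 1.5 × 10⁻⁴ → stable
  226–260 m: −αΔT+βΔS = −(1.8 × 10⁻⁴)(-5.8)+(7.5 × 10⁻⁴)(+1.04) = 1.8 × 10⁻³ → stable
The 76–100 m interval has Δρ < 0: lighter water underlies denser water.

76–100 m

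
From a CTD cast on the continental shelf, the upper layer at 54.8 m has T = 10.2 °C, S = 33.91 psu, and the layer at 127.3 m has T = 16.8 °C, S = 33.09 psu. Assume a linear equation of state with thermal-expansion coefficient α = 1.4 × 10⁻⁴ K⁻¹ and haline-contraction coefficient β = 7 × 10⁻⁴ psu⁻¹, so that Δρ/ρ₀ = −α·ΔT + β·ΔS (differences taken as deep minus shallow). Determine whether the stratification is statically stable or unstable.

unstable

ΔT = 16.8 − 10.2 = +6.6 K and ΔS = 33.09 − 33.91 = -0.82 psu (deep − shallow).
−αΔT = -9.24 × 10⁻⁴; βΔS = -5.74 × 10⁻⁴; sum Δρ/ρ₀ = -1.498 × 10⁻³.
Δρ/ρ₀ < 0, so Δρ < 0: deeper water is lighter → statically unstable; the column would overturn.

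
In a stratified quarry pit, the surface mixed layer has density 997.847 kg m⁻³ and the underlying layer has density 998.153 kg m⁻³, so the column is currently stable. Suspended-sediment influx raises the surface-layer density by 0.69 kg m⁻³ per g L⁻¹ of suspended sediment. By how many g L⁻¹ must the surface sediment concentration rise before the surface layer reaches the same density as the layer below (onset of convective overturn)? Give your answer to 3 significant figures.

Density deficit of the surface layer: 998.153 − 997.847 = 0.306 kg m⁻³.
Required change = 0.306 / 0.69 = 0.443 g L⁻¹.

0.443 g L⁻¹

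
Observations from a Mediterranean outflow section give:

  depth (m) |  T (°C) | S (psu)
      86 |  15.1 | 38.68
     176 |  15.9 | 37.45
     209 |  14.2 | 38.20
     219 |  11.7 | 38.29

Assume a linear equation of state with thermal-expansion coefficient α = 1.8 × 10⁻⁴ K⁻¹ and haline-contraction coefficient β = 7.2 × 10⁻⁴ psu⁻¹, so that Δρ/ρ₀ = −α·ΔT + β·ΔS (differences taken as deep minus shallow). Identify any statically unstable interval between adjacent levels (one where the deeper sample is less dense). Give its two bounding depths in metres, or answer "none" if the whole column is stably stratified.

86–176 m

Evaluate Δρ/ρ₀ = −αΔT + βΔS across each adjacent pair:
  86–176 m: −αΔT+βΔS = −(1.8 × 10⁻⁴)(+0.8)+(7.2 × 10⁻⁴)(-1.23) = -1.0 × 10⁻³ → UNSTABLE
  176–209 m: −αΔT+βΔS = −(1.8 × 10⁻⁴)(-1.7)+(7.2 × 10⁻⁴)(+0.75) = 8.5 × 10⁻⁴ → stable
  209–219 m: −αΔT+βΔS = −(1.8 × 10⁻⁴)(-2.5)+(7.2 × 10⁻⁴)(+0.09) = 5.1 × 10⁻⁴ → stable
The 86–176 m interval has Δρ < 0: lighter water underlies denser water.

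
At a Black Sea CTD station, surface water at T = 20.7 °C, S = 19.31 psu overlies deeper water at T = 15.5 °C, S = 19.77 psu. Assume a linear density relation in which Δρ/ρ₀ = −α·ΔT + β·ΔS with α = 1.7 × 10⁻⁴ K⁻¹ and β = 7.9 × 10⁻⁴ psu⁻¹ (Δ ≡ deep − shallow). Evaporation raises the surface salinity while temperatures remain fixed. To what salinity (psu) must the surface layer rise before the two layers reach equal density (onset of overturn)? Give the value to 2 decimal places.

Neutral buoyancy requires −α(T_deep − T_surf) + β(S_deep − S_surf′) = 0.
S_surf′ = S_deep − (α/β)·ΔT = 19.77 − (1.7 × 10⁻⁴/7.9 × 10⁻⁴)·(-5.2) = 20.8890 psu.
Increase required: 20.8890 − 19.31 = 1.5790 psu.

20.89 psu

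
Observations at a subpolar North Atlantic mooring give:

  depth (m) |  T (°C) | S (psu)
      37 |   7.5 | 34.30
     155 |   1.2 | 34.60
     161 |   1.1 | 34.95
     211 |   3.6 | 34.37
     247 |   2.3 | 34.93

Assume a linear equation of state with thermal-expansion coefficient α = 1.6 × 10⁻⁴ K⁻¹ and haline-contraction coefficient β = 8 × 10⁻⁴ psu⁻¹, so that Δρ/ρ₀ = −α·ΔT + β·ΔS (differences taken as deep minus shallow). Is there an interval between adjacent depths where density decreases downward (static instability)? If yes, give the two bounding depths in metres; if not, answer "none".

Evaluate Δρ/ρ₀ = −αΔT + βΔS across each adjacent pair:
  37–155 m: −αΔT+βΔS = −(1.6 × 10⁻⁴)(-6.3)+(8 × 10⁻⁴)(+0.30) = 1.2 × 10⁻³ → stable
  155–161 m: −αΔT+βΔS = −(1.6 × 10⁻⁴)(-0.1)+(8 × 10⁻⁴)(+0.35) = 3.0 × 10⁻⁴ → stable
  161–211 m: −αΔT+βΔS = −(1.6 × 10⁻⁴)(+2.5)+(8 × 10⁻⁴)(-0.58) = -8.6 × 10⁻⁴ → UNSTABLE
  211–247 m: −αΔT+βΔS = −(1.6 × 10⁻⁴)(-1.3)+(8 × 10⁻⁴)(+0.56) = 6.6 × 10⁻⁴ → stable
The 161–211 m interval has Δρ < 0: lighter water underlies denser water.

161–211 m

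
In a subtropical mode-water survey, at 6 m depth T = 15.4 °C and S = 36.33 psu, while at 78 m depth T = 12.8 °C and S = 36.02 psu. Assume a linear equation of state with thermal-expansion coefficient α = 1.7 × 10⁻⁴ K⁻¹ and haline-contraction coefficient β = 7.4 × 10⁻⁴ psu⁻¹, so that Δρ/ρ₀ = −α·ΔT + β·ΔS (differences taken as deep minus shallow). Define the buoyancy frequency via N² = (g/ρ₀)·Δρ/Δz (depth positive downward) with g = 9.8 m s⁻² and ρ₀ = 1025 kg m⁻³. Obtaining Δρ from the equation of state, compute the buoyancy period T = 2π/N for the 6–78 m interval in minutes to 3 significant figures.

19.5 min

ΔT = -2.6 K, ΔS = -0.31 psu (deep − shallow).
Δρ/ρ₀ = −αΔT + βΔS = 4.42 × 10⁻⁴ − 2.294 × 10⁻⁴ = 2.126 × 10⁻⁴, so Δρ ≈ 0.2179 kg m⁻³.
N² = (g/ρ₀)·Δρ/Δz = g·(Δρ/ρ₀)/Δz = 9.8 × 2.126 × 10⁻⁴ / 72 = 2.8937 × 10⁻⁵ s⁻².
N = √(2.8937 × 10⁻⁵) = 5.3793 × 10⁻³ rad s⁻¹ → T = 2π/N = 1.1680 × 10³ s = 19.467 min ≈ 19.5 min.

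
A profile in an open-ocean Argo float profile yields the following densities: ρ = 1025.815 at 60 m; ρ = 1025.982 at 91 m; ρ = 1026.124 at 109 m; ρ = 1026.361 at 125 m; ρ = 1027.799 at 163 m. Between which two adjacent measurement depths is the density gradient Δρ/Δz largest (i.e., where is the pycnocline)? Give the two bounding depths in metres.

125–163 m

Compute the density gradient over each adjacent pair:
  60–91 m: Δρ/Δz = 0.167/31 = 5.4 × 10⁻³ kg m⁻⁴
  91–109 m: Δρ/Δz = 0.142/18 = 7.9 × 10⁻³ kg m⁻⁴
  109–125 m: Δρ/Δz = 0.237/16 = 0.015 kg m⁻⁴
  125–163 m: Δρ/Δz = 1.438/38 = 0.038 kg m⁻⁴
The largest gradient is in the 125–163 m interval — the pycnocline.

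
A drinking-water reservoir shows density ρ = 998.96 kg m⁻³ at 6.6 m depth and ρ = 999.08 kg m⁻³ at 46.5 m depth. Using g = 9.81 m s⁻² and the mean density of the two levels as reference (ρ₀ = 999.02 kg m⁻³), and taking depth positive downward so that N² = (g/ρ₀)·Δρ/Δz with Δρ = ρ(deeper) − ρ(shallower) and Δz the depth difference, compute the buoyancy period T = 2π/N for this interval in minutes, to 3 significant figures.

19.3 min

Δρ = 999.08 − 998.96 = 0.12 kg m⁻³ over Δz = 46.5 − 6.6 = 39.9 m.
N² = (9.81/999.02) × (0.12/39.9) = 2.9533 × 10⁻⁵ s⁻².
N = √(2.9533 × 10⁻⁵) = 5.4344 × 10⁻³ rad s⁻¹, so T = 2π/N = 1.1562 × 10³ s = 19.270 min ≈ 19.3 min.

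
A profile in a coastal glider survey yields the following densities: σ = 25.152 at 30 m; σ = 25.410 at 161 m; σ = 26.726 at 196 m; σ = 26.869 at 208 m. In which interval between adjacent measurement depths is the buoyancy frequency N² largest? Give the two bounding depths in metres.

161–196 m

Compute the density gradient over each adjacent pair:
  30–161 m: Δρ/Δz = 0.258/131 = 2.0 × 10⁻³ kg m⁻⁴
  161–196 m: Δρ/Δz = 1.316/35 = 0.038 kg m⁻⁴
  196–208 m: Δρ/Δz = 0.143/12 = 0.012 kg m⁻⁴
The largest gradient is in the 161–196 m interval — the pycnocline.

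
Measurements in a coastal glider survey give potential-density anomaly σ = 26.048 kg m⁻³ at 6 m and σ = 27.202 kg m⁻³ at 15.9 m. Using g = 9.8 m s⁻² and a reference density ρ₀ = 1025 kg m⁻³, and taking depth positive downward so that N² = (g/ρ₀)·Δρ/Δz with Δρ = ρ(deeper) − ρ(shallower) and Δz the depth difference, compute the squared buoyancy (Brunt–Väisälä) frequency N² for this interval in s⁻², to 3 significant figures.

1.11 × 10⁻³ s⁻²

Δρ = 1027.202 − 1026.048 = 1.154 kg m⁻³ over Δz = 15.9 − 6 = 9.9 m.
N² = (9.8/1025) × (1.154/9.9) = 1.1145 × 10⁻³ s⁻² ≈ 1.11 × 10⁻³ s⁻².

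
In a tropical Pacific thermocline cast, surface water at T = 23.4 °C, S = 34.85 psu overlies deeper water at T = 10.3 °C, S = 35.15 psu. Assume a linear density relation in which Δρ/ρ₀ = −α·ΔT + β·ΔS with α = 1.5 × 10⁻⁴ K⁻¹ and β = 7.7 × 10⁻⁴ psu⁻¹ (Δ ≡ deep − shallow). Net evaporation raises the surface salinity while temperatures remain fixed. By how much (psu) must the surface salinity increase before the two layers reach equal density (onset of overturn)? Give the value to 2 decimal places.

Neutral buoyancy requires −α(T_deep − T_surf) + β(S_deep − S_surf′) = 0.
S_surf′ = S_deep − (α/β)·ΔT = 35.15 − (1.5 × 10⁻⁴/7.7 × 10⁻⁴)·(-13.1) = 37.7019 psu.
Increase required: 37.7019 − 34.85 = 2.8519 psu.

2.85 psu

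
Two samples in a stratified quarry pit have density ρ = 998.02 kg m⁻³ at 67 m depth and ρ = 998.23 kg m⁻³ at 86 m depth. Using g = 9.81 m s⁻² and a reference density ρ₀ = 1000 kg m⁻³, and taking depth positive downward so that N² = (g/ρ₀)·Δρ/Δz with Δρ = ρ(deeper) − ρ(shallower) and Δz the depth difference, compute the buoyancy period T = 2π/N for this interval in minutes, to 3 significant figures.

10.1 min

Δρ = 998.23 − 998.02 = 0.21 kg m⁻³ over Δz = 86 − 67 = 19 m.
N² = (9.81/1000) × (0.21/19) = 1.0843 × 10⁻⁴ s⁻².
N = √(1.0843 × 10⁻⁴) = 0.010413 rad s⁻¹, so T = 2π/N = 603.40 s = 10.057 min ≈ 10.1 min.
Since Δρ > 0 the layer is stably stratified.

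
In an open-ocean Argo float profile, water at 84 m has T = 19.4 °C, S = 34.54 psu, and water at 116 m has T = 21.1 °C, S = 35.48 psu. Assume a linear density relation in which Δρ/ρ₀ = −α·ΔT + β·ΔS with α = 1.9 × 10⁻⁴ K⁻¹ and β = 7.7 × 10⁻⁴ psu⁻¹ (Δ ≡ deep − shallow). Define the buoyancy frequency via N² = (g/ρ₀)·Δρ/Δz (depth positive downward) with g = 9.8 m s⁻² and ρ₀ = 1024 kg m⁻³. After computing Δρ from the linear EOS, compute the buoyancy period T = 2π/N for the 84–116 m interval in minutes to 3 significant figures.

ΔT = +1.7 K, ΔS = +0.94 psu (deep − shallow).
Δρ/ρ₀ = −αΔT + βΔS = -3.23 × 10⁻⁴ + 7.238 × 10⁻⁴ = 4.008 × 10⁻⁴, so Δρ ≈ 0.4104 kg m⁻³.
N² = (g/ρ₀)·Δρ/Δz = g·(Δρ/ρ₀)/Δz = 9.8 × 4.008 × 10⁻⁴ / 32 = 1.2274 × 10⁻⁴ s⁻².
N = √(1.2274 × 10⁻⁴) = 0.011079 rad s⁻¹ → T = 2π/N = 567.13 s = 9.4522 min ≈ 9.45 min.

9.45 min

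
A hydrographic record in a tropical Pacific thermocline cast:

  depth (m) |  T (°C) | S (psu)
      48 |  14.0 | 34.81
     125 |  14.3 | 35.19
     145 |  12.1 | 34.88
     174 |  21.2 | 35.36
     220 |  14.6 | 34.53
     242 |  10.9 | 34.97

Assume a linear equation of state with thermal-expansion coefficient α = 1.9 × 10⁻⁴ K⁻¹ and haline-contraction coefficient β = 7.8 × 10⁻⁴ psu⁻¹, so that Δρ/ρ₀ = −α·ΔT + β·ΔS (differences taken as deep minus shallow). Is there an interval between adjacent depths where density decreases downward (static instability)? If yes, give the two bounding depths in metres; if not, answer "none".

145–174 m

Evaluate Δρ/ρ₀ = −αΔT + βΔS across each adjacent pair:
  48–125 m: −αΔT+βΔS = −(1.9 × 10⁻⁴)(+0.3)+(7.8 × 10⁻⁴)(+0.38) = 2.4 × 10⁻⁴ → stable
  125–145 m: −αΔT+βΔS = −(1.9 × 10⁻⁴)(-2.2)+(7.8 × 10⁻⁴)(-0.31) = 1.8 × 10⁻⁴ → stable
  145–174 m: −αΔT+βΔS = −(1.9 × 10⁻⁴)(+9.1)+(7.8 × 10⁻⁴)(+0.48) = -1.4 × 10⁻³ → UNSTABLE
  174–220 m: −αΔT+βΔS = −(1.9 × 10⁻⁴)(-6.6)+(7.8 × 10⁻⁴)(-0.83) = 6.1 × 10⁻⁴ → stable
  220–242 m: −αΔT+βΔS = −(1.9 × 10⁻⁴)(-3.7)+(7.8 × 10⁻⁴)(+0.44) = 1.0 × 10⁻³ → stable
The 145–174 m interval has Δρ < 0: lighter water underlies denser water.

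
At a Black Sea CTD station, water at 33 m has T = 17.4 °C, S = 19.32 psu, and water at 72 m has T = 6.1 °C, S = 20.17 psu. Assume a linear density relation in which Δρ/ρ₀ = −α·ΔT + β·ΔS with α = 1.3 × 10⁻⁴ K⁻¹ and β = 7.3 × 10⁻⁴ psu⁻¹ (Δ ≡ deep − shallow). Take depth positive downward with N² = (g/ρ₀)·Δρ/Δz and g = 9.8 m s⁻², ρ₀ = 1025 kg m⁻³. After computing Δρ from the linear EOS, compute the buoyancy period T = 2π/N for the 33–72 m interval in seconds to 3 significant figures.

ΔT = -11.3 K, ΔS = +0.85 psu (deep − shallow).
Δρ/ρ₀ = −αΔT + βΔS = 1.469 × 10⁻³ + 6.205 × 10⁻⁴ = 2.0895 × 10⁻³, so Δρ ≈ 2.142 kg m⁻³.
N² = (g/ρ₀)·Δρ/Δz = g·(Δρ/ρ₀)/Δz = 9.8 × 2.0895 × 10⁻³ / 39 = 5.2505 × 10⁻⁴ s⁻².
N = √(5.2505 × 10⁻⁴) = 0.022914 rad s⁻¹ → T = 2π/N = 274.21 s ≈ 274 s.

274 s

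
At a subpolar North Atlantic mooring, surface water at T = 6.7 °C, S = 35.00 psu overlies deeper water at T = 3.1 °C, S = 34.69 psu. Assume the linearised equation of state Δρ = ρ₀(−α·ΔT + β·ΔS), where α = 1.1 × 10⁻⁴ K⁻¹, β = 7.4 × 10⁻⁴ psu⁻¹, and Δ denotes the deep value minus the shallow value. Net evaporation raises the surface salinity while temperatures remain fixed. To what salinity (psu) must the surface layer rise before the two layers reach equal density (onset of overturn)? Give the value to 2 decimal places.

35.23 psu

Neutral buoyancy requires −α(T_deep − T_surf) + β(S_deep − S_surf′) = 0.
S_surf′ = S_deep − (α/β)·ΔT = 34.69 − (1.1 × 10⁻⁴/7.4 × 10⁻⁴)·(-3.6) = 35.2251 psu.
Increase required: 35.2251 − 35.00 = 0.2251 psu.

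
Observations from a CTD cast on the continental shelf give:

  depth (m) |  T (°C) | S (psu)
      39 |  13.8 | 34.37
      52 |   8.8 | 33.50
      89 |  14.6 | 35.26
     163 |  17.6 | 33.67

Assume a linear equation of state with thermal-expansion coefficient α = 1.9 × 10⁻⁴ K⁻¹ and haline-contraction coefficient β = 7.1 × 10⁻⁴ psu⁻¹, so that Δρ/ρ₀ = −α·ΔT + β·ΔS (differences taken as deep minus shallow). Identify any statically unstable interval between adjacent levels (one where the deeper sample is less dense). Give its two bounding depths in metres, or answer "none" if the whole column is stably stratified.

Evaluate Δρ/ρ₀ = −αΔT + βΔS across each adjacent pair:
  39–52 m: −αΔT+βΔS = −(1.9 × 10⁻⁴)(-5.0)+(7.1 × 10⁻⁴)(-0.87) = 3.3 × 10⁻⁴ → stable
  52–89 m: −αΔT+βΔS = −(1.9 × 10⁻⁴)(+5.8)+(7.1 × 10⁻⁴)(+1.76) = 1.5 × 10⁻⁴ → stable
  89–163 m: −αΔT+βΔS = −(1.9 × 10⁻⁴)(+3.0)+(7.1 × 10⁻⁴)(-1.59) = -1.7 × 10⁻³ → UNSTABLE
The 89–163 m interval has Δρ < 0: lighter water underlies denser water.

89–163 m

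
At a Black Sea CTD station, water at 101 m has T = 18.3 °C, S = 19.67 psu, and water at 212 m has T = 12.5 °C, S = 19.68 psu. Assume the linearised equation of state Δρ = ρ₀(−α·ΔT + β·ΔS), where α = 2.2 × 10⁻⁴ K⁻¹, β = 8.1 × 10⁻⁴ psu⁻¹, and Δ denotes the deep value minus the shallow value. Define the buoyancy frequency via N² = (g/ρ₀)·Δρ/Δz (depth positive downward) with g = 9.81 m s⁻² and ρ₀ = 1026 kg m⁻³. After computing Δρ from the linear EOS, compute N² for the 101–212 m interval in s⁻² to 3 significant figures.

ΔT = -5.8 K, ΔS = +0.01 psu (deep − shallow).
Δρ/ρ₀ = −αΔT + βΔS = 1.276 × 10⁻³ + 8.10 × 10⁻⁶ = 1.2841 × 10⁻³, so Δρ ≈ 1.317 kg m⁻³.
N² = (g/ρ₀)·Δρ/Δz = g·(Δρ/ρ₀)/Δz = 9.81 × 1.2841 × 10⁻³ / 111 = 1.1349 × 10⁻⁴ s⁻² ≈ 1.13 × 10⁻⁴ s⁻².

1.13 × 10⁻⁴ s⁻²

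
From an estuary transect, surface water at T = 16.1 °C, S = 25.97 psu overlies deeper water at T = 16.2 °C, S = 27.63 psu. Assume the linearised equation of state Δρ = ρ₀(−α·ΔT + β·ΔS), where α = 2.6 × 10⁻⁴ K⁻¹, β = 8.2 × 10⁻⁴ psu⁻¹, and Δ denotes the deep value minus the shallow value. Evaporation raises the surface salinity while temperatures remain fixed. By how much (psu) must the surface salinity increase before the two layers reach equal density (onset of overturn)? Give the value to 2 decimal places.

1.63 psu

Neutral buoyancy requires −α(T_deep − T_surf) + β(S_deep − S_surf′) = 0.
S_surf′ = S_deep − (α/β)·ΔT = 27.63 − (2.6 × 10⁻⁴/8.2 × 10⁻⁴)·(+0.1) = 27.5983 psu.
Increase required: 27.5983 − 25.97 = 1.6283 psu.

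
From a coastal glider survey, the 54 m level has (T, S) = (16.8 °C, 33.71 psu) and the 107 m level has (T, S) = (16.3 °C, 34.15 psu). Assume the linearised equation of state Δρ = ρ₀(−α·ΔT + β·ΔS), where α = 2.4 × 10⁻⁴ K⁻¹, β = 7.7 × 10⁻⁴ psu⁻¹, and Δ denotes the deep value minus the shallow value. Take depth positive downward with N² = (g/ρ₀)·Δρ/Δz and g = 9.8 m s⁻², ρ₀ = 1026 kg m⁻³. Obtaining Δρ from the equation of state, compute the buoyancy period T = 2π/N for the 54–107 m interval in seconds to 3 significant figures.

682 s

ΔT = -0.5 K, ΔS = +0.44 psu (deep − shallow).
Δρ/ρ₀ = −αΔT + βΔS = 1.20 × 10⁻⁴ + 3.388 × 10⁻⁴ = 4.588 × 10⁻⁴, so Δρ ≈ 0.4707 kg m⁻³.
N² = (g/ρ₀)·Δρ/Δz = g·(Δρ/ρ₀)/Δz = 9.8 × 4.588 × 10⁻⁴ / 53 = 8.4835 × 10⁻⁵ s⁻².
N = √(8.4835 × 10⁻⁵) = 9.2106 × 10⁻³ rad s⁻¹ → T = 2π/N = 682.17 s ≈ 682 s.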